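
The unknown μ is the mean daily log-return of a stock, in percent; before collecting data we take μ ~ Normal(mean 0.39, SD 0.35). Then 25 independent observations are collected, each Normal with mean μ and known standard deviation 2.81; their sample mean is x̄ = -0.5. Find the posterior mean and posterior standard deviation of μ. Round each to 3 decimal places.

Posterior mean ≈ 0.141; posterior SD ≈ 0.297

Prior precision 1/τ₀² = 1/0.35² = 8.16327; data precision n/σ² = 25/2.81² = 3.16612.
Posterior precision = 8.16327 + 3.16612 = 11.3294, giving posterior SD = 1/√11.3294 = 0.297.
Posterior mean = (8.16327·0.39 + 3.16612·-0.5) / 11.3294 = 0.141.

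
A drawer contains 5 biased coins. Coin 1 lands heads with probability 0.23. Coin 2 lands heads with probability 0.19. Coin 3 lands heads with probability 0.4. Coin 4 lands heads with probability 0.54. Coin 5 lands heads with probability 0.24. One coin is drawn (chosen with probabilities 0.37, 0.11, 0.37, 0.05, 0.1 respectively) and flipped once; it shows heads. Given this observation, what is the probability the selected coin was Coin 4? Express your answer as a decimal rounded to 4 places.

Posterior probability ≈ 0.0885

Tabulate prior·likelihood by source: [1] prior 0.37, lik 0.23, product 0.08510; [2] prior 0.11, lik 0.19, product 0.02090; [3] prior 0.37, lik 0.4, product 0.1480; [4] prior 0.05, lik 0.54, product 0.02700; [5] prior 0.1, lik 0.24, product 0.02400.
Normalizing constant = 0.30500; the posterior for Coin 4 is its product over the sum, 0.02700/0.30500 = 0.0885.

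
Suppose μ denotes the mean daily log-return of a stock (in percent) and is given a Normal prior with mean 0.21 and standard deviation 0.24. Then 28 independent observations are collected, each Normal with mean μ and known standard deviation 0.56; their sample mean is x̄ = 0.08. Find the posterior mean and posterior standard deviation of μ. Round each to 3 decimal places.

With known σ, the Normal prior is conjugate. Weight on the data is w = (n/σ²)/(n/σ² + 1/τ₀²) = 89.2857/(89.2857+17.3611) = 0.83721.
Posterior mean = w·x̄ + (1−w)·μ₀ = 0.83721·0.08 + 0.16279·0.21 = 0.101. Posterior variance = 1/(89.2857+17.3611) = 0.00937674, so SD = 0.097.

Posterior mean ≈ 0.101; posterior SD ≈ 0.097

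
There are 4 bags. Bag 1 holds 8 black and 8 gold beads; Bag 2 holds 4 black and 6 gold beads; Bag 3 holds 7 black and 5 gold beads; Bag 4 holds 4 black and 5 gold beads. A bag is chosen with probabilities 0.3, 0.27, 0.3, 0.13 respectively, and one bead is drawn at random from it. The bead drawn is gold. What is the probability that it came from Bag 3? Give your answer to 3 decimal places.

Tabulate prior·likelihood by source: [1] prior 0.3, lik 0.5, product 0.1500; [2] prior 0.27, lik 0.6, product 0.1620; [3] prior 0.3, lik 0.4167, product 0.1250; [4] prior 0.13, lik 0.5556, product 0.07222.
Normalizing constant = 0.50922; the posterior for Bag 3 is its product over the sum, 0.1250/0.50922 = 0.245.

Posterior probability ≈ 0.245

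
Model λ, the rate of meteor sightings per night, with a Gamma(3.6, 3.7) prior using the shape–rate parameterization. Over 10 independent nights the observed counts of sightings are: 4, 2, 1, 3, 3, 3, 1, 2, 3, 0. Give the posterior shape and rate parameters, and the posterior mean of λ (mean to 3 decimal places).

Posterior: Gamma(shape=25.6, rate=13.7); mean ≈ 1.869

The Poisson likelihood adds the total count to the shape and the number of exposure periods to the rate. Here ∑xᵢ = 22 and n = 10, so shape 3.6→25.6 and rate 3.7→13.7.
E[λ | data] = 25.6/13.7 = 1.869.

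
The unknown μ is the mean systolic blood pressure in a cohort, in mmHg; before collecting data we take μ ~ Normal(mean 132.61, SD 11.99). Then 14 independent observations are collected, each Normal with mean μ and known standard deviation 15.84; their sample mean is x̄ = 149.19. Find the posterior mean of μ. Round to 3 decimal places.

Prior precision 1/τ₀² = 1/11.99² = 0.00695603; data precision n/σ² = 14/15.84² = 0.0557979.
Posterior precision = 0.00695603 + 0.0557979 = 0.0627539.
Posterior mean = (0.00695603·132.61 + 0.0557979·149.19) / 0.0627539 = 147.352.

Posterior mean ≈ 147.352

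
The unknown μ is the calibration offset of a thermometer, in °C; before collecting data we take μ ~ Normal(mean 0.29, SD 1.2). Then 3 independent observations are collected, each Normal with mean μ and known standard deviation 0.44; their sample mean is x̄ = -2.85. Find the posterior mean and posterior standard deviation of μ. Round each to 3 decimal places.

Posterior mean ≈ -2.715; posterior SD ≈ 0.249

With known σ, the Normal prior is conjugate. Weight on the data is w = (n/σ²)/(n/σ² + 1/τ₀²) = 15.4959/(15.4959+0.694444) = 0.95711.
Posterior mean = w·x̄ + (1−w)·μ₀ = 0.95711·-2.85 + 0.042893·0.29 = -2.715. Posterior variance = 1/(15.4959+0.694444) = 0.0617653, so SD = 0.249.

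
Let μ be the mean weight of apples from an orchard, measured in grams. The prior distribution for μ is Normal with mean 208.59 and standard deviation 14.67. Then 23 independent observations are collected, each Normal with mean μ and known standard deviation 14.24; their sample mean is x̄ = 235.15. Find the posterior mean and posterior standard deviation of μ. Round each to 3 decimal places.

Posterior mean ≈ 234.105; posterior SD ≈ 2.910

With known σ, the Normal prior is conjugate. Weight on the data is w = (n/σ²)/(n/σ² + 1/τ₀²) = 0.113425/(0.113425+0.00464665) = 0.96065.
Posterior mean = w·x̄ + (1−w)·μ₀ = 0.96065·235.15 + 0.039355·208.59 = 234.105. Posterior variance = 1/(0.113425+0.00464665) = 8.46945, so SD = 2.910.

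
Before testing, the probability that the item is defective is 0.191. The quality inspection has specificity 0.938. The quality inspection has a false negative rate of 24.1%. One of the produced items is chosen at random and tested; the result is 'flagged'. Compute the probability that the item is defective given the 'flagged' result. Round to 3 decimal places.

P(H | E) ≈ 0.743

Let H be the event that the item is defective. P(H) = 0.191, so P(¬H) = 0.809. With E the 'flagged' result, P(E|H) = 0.759 and P(E|¬H) = 0.062.
P(E) = 0.759·0.191 + 0.062·0.809 = 0.14497 + 0.050158 = 0.19513.
By Bayes' theorem, P(H|E) = 0.14497 / 0.19513 = 0.743.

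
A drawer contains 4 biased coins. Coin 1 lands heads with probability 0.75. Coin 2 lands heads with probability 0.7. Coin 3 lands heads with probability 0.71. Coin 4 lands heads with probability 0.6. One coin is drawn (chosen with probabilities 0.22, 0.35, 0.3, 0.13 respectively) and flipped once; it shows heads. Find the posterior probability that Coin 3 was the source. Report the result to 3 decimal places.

Posterior probability ≈ 0.304

P(heads|C1) = 0.75; P(heads|C2) = 0.7; P(heads|C3) = 0.71; P(heads|C4) = 0.6.
Prior × likelihood for each source: 0.22·0.75=0.1650, 0.35·0.7=0.2450, 0.3·0.71=0.2130, 0.13·0.6=0.07800. Summing gives P(heads) = 0.70100.
P(Coin 3 | heads) = 0.2130 / 0.70100 = 0.304.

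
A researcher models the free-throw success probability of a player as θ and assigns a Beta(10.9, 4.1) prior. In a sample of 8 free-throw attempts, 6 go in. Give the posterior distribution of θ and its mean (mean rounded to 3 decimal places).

Posterior: Beta(16.9, 6.1); mean ≈ 0.735

Observing 6 successes and 2 failures updates Beta(10.9, 4.1) by adding the success and failure counts to the two shape parameters: α = 10.9+6 = 16.9, β = 4.1+2 = 6.1.
E[θ | data] = 16.9/(16.9+6.1) = 0.735.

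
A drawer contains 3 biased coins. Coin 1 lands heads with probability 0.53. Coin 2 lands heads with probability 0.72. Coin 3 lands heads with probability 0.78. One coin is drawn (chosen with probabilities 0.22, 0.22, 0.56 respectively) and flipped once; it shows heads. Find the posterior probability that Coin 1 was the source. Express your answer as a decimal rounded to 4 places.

Posterior probability ≈ 0.1638

Tabulate prior·likelihood by source: [1] prior 0.22, lik 0.53, product 0.1166; [2] prior 0.22, lik 0.72, product 0.1584; [3] prior 0.56, lik 0.78, product 0.4368.
Normalizing constant = 0.71180; the posterior for Coin 1 is its product over the sum, 0.1166/0.71180 = 0.1638.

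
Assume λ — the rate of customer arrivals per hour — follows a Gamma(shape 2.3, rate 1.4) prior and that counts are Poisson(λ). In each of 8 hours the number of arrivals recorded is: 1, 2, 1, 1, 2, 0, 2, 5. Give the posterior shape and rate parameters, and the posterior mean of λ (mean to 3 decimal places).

Total count ∑xᵢ = 14 over n = 8 hours.
Gamma is conjugate to the Poisson likelihood: posterior is Gamma(shape = 2.3+14 = 16.3, rate = 1.4+8 = 9.4).
Posterior mean = shape/rate = 16.3/9.4 = 1.734.

Posterior: Gamma(shape=16.3, rate=9.4); mean ≈ 1.734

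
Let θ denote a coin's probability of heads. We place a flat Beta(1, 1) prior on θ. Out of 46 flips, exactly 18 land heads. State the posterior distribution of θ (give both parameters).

Posterior: Beta(19, 29)

The binomial likelihood is conjugate to the Beta prior: with 18 successes and 28 failures, the posterior is Beta(1+18, 1+28) = Beta(19, 29).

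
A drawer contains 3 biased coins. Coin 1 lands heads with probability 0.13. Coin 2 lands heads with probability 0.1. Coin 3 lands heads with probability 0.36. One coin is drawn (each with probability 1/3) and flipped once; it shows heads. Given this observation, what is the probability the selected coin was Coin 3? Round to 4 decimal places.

Posterior probability ≈ 0.6102

Tabulate prior·likelihood by source: [1] prior 0.333333, lik 0.13, product 0.04333; [2] prior 0.333333, lik 0.1, product 0.03333; [3] prior 0.333333, lik 0.36, product 0.1200.
Normalizing constant = 0.19667; the posterior for Coin 3 is its product over the sum, 0.1200/0.19667 = 0.6102.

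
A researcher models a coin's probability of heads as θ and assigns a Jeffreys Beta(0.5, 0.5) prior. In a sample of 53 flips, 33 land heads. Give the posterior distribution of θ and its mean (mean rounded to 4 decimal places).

Posterior: Beta(33.5, 20.5); mean ≈ 0.6204

The binomial likelihood is conjugate to the Beta prior: with 33 successes and 20 failures, the posterior is Beta(0.5+33, 0.5+20) = Beta(33.5, 20.5).
E[θ | data] = 33.5/(33.5+20.5) = 0.6204.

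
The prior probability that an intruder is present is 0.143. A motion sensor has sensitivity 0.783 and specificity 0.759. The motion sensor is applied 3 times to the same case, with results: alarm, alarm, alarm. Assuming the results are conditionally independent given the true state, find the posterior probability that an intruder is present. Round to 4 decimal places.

With H the event that an intruder is present, the joint likelihood of the observed sequence is P(data|H) = 0.783·0.783·0.783 = 0.48005 and P(data|¬H) = 0.241·0.241·0.241 = 0.013998.
Bayes: P(H|data) = 0.143·0.48005 / (0.143·0.48005 + 0.857·0.013998) = 0.068647/0.080643 = 0.8512.

Posterior P(H) ≈ 0.8512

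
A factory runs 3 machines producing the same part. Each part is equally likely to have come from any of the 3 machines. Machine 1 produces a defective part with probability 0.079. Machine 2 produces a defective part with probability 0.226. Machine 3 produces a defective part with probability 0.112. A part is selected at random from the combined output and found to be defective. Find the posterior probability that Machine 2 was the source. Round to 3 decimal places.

Tabulate prior·likelihood by source: [1] prior 0.333333, lik 0.079, product 0.02633; [2] prior 0.333333, lik 0.226, product 0.07533; [3] prior 0.333333, lik 0.112, product 0.03733.
Normalizing constant = 0.13900; the posterior for Machine 2 is its product over the sum, 0.07533/0.13900 = 0.542.

Posterior probability ≈ 0.542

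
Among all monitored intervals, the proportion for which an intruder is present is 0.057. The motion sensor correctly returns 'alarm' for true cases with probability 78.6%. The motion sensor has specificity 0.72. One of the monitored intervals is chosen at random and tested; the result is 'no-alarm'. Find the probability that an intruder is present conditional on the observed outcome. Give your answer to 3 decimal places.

Let H be the event that an intruder is present. P(H) = 0.057, so P(¬H) = 0.943. With E the 'no-alarm' result, P(E|H) = 0.214 and P(E|¬H) = 0.72.
P(E) = 0.214·0.057 + 0.72·0.943 = 0.012198 + 0.67896 = 0.69116.
By Bayes' theorem, P(H|E) = 0.012198 / 0.69116 = 0.018.

P(H | E) ≈ 0.018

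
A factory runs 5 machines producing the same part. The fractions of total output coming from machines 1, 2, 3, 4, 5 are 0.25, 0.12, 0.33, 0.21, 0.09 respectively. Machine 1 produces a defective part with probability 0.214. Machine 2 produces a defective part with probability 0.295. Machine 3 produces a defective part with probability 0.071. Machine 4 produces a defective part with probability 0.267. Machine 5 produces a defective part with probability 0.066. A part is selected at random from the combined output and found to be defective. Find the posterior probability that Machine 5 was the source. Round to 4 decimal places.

Posterior probability ≈ 0.0341

Tabulate prior·likelihood by source: [1] prior 0.25, lik 0.214, product 0.05350; [2] prior 0.12, lik 0.295, product 0.03540; [3] prior 0.33, lik 0.071, product 0.02343; [4] prior 0.21, lik 0.267, product 0.05607; [5] prior 0.09, lik 0.066, product 0.005940.
Normalizing constant = 0.17434; the posterior for Machine 5 is its product over the sum, 0.005940/0.17434 = 0.0341.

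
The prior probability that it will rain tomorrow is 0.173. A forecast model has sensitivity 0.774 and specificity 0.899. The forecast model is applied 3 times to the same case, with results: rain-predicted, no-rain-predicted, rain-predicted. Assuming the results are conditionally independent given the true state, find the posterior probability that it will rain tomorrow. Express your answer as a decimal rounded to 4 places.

With H the event that it will rain tomorrow, the joint likelihood of the observed sequence is P(data|H) = 0.774·0.226·0.774 = 0.13539 and P(data|¬H) = 0.101·0.899·0.101 = 0.0091707.
Bayes: P(H|data) = 0.173·0.13539 / (0.173·0.13539 + 0.827·0.0091707) = 0.023423/0.031007 = 0.7554.

Posterior P(H) ≈ 0.7554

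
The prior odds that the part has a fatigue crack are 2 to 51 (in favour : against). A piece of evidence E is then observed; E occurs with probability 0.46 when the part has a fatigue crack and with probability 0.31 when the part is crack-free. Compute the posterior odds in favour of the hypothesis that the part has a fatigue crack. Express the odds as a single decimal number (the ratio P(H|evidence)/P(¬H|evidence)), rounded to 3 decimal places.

Prior odds = 2/51 = 0.039216.
Likelihood ratio for E = 0.46/0.31 = 1.4839.
Posterior odds = prior odds × LR = 0.058191.

Posterior odds ≈ 0.058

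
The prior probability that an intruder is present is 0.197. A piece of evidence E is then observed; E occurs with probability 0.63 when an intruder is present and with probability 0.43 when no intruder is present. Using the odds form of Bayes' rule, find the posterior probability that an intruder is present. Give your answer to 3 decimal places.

Posterior probability ≈ 0.264

Prior odds = 0.197/(1−0.197) = 0.24533.
Likelihood ratio for E = 0.63/0.43 = 1.4651.
Posterior odds = prior odds × LR = 0.35944.
Posterior probability = odds/(1+odds) = 0.35944/1.3594 = 0.264.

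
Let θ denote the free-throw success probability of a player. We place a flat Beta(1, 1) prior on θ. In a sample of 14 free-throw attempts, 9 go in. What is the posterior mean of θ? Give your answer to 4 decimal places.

Posterior mean ≈ 0.6250

Observing 9 successes and 5 failures updates Beta(1, 1) by adding the success and failure counts to the two shape parameters: α = 1+9 = 10, β = 1+5 = 6.
E[θ | data] = 10/(10+6) = 0.6250.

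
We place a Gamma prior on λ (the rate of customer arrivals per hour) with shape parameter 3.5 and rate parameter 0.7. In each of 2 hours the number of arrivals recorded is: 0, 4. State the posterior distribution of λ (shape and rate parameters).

The Poisson likelihood adds the total count to the shape and the number of exposure periods to the rate. Here ∑xᵢ = 4 and n = 2, so shape 3.5→7.5 and rate 0.7→2.7.

Posterior: Gamma(shape=7.5, rate=2.7)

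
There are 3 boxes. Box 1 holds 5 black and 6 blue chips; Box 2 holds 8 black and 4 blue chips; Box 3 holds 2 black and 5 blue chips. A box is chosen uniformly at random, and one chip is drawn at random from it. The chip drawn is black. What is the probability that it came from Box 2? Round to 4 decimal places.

Posterior probability ≈ 0.4738

P(black|Box 1) = 0.4545; P(black|Box 2) = 0.6667; P(black|Box 3) = 0.2857.
Prior × likelihood for each source: 0.333333·0.4545=0.1515, 0.333333·0.6667=0.2222, 0.333333·0.2857=0.09524. Summing gives P(black) = 0.46898.
P(Box 2 | black) = 0.2222 / 0.46898 = 0.4738.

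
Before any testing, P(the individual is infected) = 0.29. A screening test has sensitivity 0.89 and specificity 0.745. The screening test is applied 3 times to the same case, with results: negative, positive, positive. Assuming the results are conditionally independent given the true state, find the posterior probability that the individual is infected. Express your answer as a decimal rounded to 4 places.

Posterior P(H) ≈ 0.4235

Let H be the event that the individual is infected; start with P(H) = 0.29. P('positive'|H) = 0.89, P('positive'|¬H) = 0.255.
Update on result 1 ('negative'): P(H) ← 0.11·0.2900 / (0.11·0.2900 + 0.745·0.7100) = 0.031900/0.56085 = 0.0569.
Update on result 2 ('positive'): P(H) ← 0.89·0.0569 / (0.89·0.0569 + 0.255·0.9431) = 0.050621/0.29112 = 0.1739.
Update on result 3 ('positive'): P(H) ← 0.89·0.1739 / (0.89·0.1739 + 0.255·0.8261) = 0.15476/0.36542 = 0.4235.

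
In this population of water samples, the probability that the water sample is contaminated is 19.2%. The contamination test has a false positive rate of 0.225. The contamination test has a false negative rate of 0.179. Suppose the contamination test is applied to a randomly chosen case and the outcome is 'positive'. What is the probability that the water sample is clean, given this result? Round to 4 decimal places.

Let H be the event that the water sample is contaminated. P(H) = 0.192, so P(¬H) = 0.808. With E the 'positive' result, P(E|H) = 0.821 and P(E|¬H) = 0.225.
P(E) = 0.821·0.192 + 0.225·0.808 = 0.15763 + 0.18180 = 0.33943.
By Bayes' theorem, P(H|E) = 0.15763 / 0.33943 = 0.4644. Hence P(¬H|E) = 1 − 0.4644 = 0.5356.

P(¬H | E) ≈ 0.5356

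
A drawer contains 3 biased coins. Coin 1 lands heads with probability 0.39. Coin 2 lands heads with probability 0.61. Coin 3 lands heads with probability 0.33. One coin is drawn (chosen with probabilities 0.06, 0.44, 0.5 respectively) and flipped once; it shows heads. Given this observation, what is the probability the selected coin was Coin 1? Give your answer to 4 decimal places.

Posterior probability ≈ 0.0512

P(heads|C1) = 0.39; P(heads|C2) = 0.61; P(heads|C3) = 0.33.
Prior × likelihood for each source: 0.06·0.39=0.02340, 0.44·0.61=0.2684, 0.5·0.33=0.1650. Summing gives P(heads) = 0.45680.
P(Coin 1 | heads) = 0.02340 / 0.45680 = 0.0512.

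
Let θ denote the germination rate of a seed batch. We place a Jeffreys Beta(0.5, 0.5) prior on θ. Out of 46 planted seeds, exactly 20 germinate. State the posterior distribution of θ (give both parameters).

Posterior: Beta(20.5, 26.5)

Observing 20 successes and 26 failures updates Beta(0.5, 0.5) by adding the success and failure counts to the two shape parameters: α = 0.5+20 = 20.5, β = 0.5+26 = 26.5.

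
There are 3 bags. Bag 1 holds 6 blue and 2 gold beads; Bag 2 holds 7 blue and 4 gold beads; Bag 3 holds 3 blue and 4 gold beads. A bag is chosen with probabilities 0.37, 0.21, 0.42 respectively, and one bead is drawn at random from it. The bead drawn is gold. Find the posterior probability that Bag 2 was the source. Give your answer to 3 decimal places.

Tabulate prior·likelihood by source: [1] prior 0.37, lik 0.25, product 0.09250; [2] prior 0.21, lik 0.3636, product 0.07636; [3] prior 0.42, lik 0.5714, product 0.2400.
Normalizing constant = 0.40886; the posterior for Bag 2 is its product over the sum, 0.07636/0.40886 = 0.187.

Posterior probability ≈ 0.187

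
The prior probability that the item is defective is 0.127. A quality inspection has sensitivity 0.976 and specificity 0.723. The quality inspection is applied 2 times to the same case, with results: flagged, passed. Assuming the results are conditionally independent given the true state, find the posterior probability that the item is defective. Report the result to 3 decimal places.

Let H be the event that the item is defective; start with P(H) = 0.127. P('flagged'|H) = 0.976, P('flagged'|¬H) = 0.277.
Update on result 1 ('flagged'): P(H) ← 0.976·0.1270 / (0.976·0.1270 + 0.277·0.8730) = 0.12395/0.36577 = 0.3389.
Update on result 2 ('passed'): P(H) ← 0.024·0.3389 / (0.024·0.3389 + 0.723·0.6611) = 0.0081330/0.48613 = 0.0167.

Posterior P(H) ≈ 0.017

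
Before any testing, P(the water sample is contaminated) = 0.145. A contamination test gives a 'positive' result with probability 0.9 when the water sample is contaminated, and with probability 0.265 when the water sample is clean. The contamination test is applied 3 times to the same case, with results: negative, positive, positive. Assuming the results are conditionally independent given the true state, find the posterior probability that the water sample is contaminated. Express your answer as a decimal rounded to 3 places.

Posterior P(H) ≈ 0.210

Let H be the event that the water sample is contaminated; start with P(H) = 0.145. P('positive'|H) = 0.9, P('positive'|¬H) = 0.265.
Update on result 1 ('negative'): P(H) ← 0.1·0.1450 / (0.1·0.1450 + 0.735·0.8550) = 0.014500/0.64292 = 0.0226.
Update on result 2 ('positive'): P(H) ← 0.9·0.0226 / (0.9·0.0226 + 0.265·0.9774) = 0.020298/0.27932 = 0.0727.
Update on result 3 ('positive'): P(H) ← 0.9·0.0727 / (0.9·0.0727 + 0.265·0.9273) = 0.065402/0.31114 = 0.2102.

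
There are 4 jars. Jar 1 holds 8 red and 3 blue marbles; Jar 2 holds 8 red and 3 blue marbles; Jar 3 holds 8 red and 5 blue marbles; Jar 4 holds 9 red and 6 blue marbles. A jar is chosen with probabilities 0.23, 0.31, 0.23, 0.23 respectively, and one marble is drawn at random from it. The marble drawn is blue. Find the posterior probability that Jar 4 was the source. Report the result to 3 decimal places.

P(blue|Jar 1) = 0.2727; P(blue|Jar 2) = 0.2727; P(blue|Jar 3) = 0.3846; P(blue|Jar 4) = 0.4.
Prior × likelihood for each source: 0.23·0.2727=0.06273, 0.31·0.2727=0.08455, 0.23·0.3846=0.08846, 0.23·0.4=0.09200. Summing gives P(blue) = 0.32773.
P(Jar 4 | blue) = 0.09200 / 0.32773 = 0.281.

Posterior probability ≈ 0.281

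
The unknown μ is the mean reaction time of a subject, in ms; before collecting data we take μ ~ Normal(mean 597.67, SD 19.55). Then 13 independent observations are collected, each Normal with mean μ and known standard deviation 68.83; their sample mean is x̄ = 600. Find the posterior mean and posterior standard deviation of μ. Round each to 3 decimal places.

With known σ, the Normal prior is conjugate. Weight on the data is w = (n/σ²)/(n/σ² + 1/τ₀²) = 0.00274402/(0.00274402+0.00261641) = 0.51190.
Posterior mean = w·x̄ + (1−w)·μ₀ = 0.51190·600 + 0.48810·597.67 = 598.863. Posterior variance = 1/(0.00274402+0.00261641) = 186.552, so SD = 13.658.

Posterior mean ≈ 598.863; posterior SD ≈ 13.658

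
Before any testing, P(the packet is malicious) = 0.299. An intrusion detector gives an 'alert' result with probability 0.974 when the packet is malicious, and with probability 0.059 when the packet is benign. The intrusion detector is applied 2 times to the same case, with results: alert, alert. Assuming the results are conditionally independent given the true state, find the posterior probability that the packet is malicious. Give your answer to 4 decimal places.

With H the event that the packet is malicious, the joint likelihood of the observed sequence is P(data|H) = 0.974·0.974 = 0.94868 and P(data|¬H) = 0.059·0.059 = 0.0034810.
Bayes: P(H|data) = 0.299·0.94868 / (0.299·0.94868 + 0.701·0.0034810) = 0.28365/0.28609 = 0.9915.

Posterior P(H) ≈ 0.9915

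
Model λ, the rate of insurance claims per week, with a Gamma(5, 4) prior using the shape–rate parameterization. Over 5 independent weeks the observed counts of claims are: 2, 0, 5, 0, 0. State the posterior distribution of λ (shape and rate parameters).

Total count ∑xᵢ = 7 over n = 5 weeks.
Gamma is conjugate to the Poisson likelihood: posterior is Gamma(shape = 5+7 = 12, rate = 4+5 = 9).

Posterior: Gamma(shape=12, rate=9)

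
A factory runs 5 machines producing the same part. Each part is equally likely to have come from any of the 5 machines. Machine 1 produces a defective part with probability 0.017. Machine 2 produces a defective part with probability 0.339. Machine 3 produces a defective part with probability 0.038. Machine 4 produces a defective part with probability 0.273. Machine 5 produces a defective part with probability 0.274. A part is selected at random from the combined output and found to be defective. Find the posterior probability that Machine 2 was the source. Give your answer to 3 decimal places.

P(defective|M1) = 0.017; P(defective|M2) = 0.339; P(defective|M3) = 0.038; P(defective|M4) = 0.273; P(defective|M5) = 0.274.
Prior × likelihood for each source: 0.2·0.017=0.003400, 0.2·0.339=0.06780, 0.2·0.038=0.007600, 0.2·0.273=0.05460, 0.2·0.274=0.05480. Summing gives P(defective) = 0.18820.
P(Machine 2 | defective) = 0.06780 / 0.18820 = 0.360.

Posterior probability ≈ 0.360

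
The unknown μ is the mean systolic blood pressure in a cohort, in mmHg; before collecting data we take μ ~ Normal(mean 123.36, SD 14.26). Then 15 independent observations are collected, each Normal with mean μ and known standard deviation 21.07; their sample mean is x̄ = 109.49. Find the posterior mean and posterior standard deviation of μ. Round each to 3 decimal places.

With known σ, the Normal prior is conjugate. Weight on the data is w = (n/σ²)/(n/σ² + 1/τ₀²) = 0.0337880/(0.0337880+0.00491769) = 0.87295.
Posterior mean = w·x̄ + (1−w)·μ₀ = 0.87295·109.49 + 0.12705·123.36 = 111.252. Posterior variance = 1/(0.0337880+0.00491769) = 25.8360, so SD = 5.083.

Posterior mean ≈ 111.252; posterior SD ≈ 5.083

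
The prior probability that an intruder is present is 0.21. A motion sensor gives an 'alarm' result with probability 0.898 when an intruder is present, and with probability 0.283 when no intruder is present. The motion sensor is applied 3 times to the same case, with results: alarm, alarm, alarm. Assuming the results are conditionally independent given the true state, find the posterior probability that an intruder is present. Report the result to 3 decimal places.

With H the event that an intruder is present, the joint likelihood of the observed sequence is P(data|H) = 0.898·0.898·0.898 = 0.72415 and P(data|¬H) = 0.283·0.283·0.283 = 0.022665.
Bayes: P(H|data) = 0.21·0.72415 / (0.21·0.72415 + 0.79·0.022665) = 0.15207/0.16998 = 0.8947.

Posterior P(H) ≈ 0.895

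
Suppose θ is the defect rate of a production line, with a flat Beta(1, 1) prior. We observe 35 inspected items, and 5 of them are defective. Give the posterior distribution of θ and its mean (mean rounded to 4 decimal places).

The binomial likelihood is conjugate to the Beta prior: with 5 successes and 30 failures, the posterior is Beta(1+5, 1+30) = Beta(6, 31).
E[θ | data] = 6/(6+31) = 0.1622.

Posterior: Beta(6, 31); mean ≈ 0.1622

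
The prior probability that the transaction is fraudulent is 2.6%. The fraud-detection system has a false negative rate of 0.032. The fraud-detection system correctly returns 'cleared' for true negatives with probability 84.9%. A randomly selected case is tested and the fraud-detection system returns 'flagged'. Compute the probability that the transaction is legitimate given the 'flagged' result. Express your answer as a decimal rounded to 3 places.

Write H for 'the transaction is fraudulent'. Prior odds H:¬H = 0.026/0.974 = 0.026694. For the 'flagged' outcome, the likelihood ratio is 0.968/0.151 = 6.4106.
Posterior odds = 0.026694 × 6.4106 = 0.17112, so P(H|E) = 0.17112/(1+0.17112) = 0.146. Then P(¬H|E) = 1 − 0.146 = 0.854.

P(¬H | E) ≈ 0.854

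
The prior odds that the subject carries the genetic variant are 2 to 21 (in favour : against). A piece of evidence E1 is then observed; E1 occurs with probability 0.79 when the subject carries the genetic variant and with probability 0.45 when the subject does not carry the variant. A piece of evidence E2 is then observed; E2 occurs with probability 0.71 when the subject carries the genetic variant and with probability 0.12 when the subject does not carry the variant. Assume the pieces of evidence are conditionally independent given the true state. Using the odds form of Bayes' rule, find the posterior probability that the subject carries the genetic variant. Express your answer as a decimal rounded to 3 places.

Prior odds = 2/21 = 0.095238. In log-odds, ln(0.095238) = -2.3514.
Add log likelihood ratios: ln(1.7556) + ln(5.9167) = 2.3406.
Posterior log-odds = -0.010817, so posterior odds = exp(-0.010817) = 0.98924. Converting, P(H|E) = 0.98924/1.9892 = 0.497.

Posterior probability ≈ 0.497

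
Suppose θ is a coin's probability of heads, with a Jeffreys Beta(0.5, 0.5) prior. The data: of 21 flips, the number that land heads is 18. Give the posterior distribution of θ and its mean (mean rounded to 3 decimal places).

Posterior: Beta(18.5, 3.5); mean ≈ 0.841

Observing 18 successes and 3 failures updates Beta(0.5, 0.5) by adding the success and failure counts to the two shape parameters: α = 0.5+18 = 18.5, β = 0.5+3 = 3.5.
Posterior mean = α/(α+β) = 18.5/22 = 0.841.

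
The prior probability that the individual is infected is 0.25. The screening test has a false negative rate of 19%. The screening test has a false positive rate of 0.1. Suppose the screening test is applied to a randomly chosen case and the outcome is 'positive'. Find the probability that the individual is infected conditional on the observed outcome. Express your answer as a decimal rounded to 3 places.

Write H for 'the individual is infected'. Prior odds H:¬H = 0.25/0.75 = 0.33333. For the 'positive' outcome, the likelihood ratio is 0.81/0.1 = 8.1000.
Posterior odds = 0.33333 × 8.1000 = 2.7000, so P(H|E) = 2.7000/(1+2.7000) = 0.730.

P(H | E) ≈ 0.730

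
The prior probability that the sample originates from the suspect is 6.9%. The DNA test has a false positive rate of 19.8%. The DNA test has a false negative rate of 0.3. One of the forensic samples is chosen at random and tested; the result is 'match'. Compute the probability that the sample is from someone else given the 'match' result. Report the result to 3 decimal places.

P(¬H | E) ≈ 0.792

Write H for 'the sample originates from the suspect'. Prior odds H:¬H = 0.069/0.931 = 0.074114. For the 'match' outcome, the likelihood ratio is 0.7/0.198 = 3.5354.
Posterior odds = 0.074114 × 3.5354 = 0.26202, so P(H|E) = 0.26202/(1+0.26202) = 0.208. Then P(¬H|E) = 1 − 0.208 = 0.792.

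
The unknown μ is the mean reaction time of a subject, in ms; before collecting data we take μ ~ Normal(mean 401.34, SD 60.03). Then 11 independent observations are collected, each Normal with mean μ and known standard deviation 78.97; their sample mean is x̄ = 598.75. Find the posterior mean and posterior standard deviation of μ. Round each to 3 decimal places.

Posterior mean ≈ 571.915; posterior SD ≈ 22.133

Prior precision 1/τ₀² = 1/60.03² = 0.00027750; data precision n/σ² = 11/78.97² = 0.00176388.
Posterior precision = 0.00027750 + 0.00176388 = 0.00204138, giving posterior SD = 1/√0.00204138 = 22.133.
Posterior mean = (0.00027750·401.34 + 0.00176388·598.75) / 0.00204138 = 571.915.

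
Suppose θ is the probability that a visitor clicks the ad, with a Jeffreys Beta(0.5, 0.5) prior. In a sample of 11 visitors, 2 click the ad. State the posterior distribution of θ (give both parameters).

Posterior: Beta(2.5, 9.5)

The binomial likelihood is conjugate to the Beta prior: with 2 successes and 9 failures, the posterior is Beta(0.5+2, 0.5+9) = Beta(2.5, 9.5).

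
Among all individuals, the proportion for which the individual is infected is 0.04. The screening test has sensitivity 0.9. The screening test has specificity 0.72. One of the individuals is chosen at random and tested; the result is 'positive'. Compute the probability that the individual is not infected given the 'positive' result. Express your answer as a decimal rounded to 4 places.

Write H for 'the individual is infected'. Prior odds H:¬H = 0.04/0.96 = 0.041667. For the 'positive' outcome, the likelihood ratio is 0.9/0.28 = 3.2143.
Posterior odds = 0.041667 × 3.2143 = 0.13393, so P(H|E) = 0.13393/(1+0.13393) = 0.1181. Then P(¬H|E) = 1 − 0.1181 = 0.8819.

P(¬H | E) ≈ 0.8819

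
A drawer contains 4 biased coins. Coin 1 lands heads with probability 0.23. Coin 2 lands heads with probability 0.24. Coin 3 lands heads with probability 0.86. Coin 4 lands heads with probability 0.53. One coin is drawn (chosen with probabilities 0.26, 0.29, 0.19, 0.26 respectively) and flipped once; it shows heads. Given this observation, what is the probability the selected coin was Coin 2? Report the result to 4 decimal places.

Posterior probability ≈ 0.1616

P(heads|C1) = 0.23; P(heads|C2) = 0.24; P(heads|C3) = 0.86; P(heads|C4) = 0.53.
Prior × likelihood for each source: 0.26·0.23=0.05980, 0.29·0.24=0.06960, 0.19·0.86=0.1634, 0.26·0.53=0.1378. Summing gives P(heads) = 0.43060.
P(Coin 2 | heads) = 0.06960 / 0.43060 = 0.1616.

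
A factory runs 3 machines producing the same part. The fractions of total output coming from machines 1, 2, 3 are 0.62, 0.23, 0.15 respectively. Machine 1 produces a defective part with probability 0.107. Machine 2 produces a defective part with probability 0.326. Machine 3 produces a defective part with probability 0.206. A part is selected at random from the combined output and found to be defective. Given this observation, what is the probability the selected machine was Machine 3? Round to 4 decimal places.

Tabulate prior·likelihood by source: [1] prior 0.62, lik 0.107, product 0.06634; [2] prior 0.23, lik 0.326, product 0.07498; [3] prior 0.15, lik 0.206, product 0.03090.
Normalizing constant = 0.17222; the posterior for Machine 3 is its product over the sum, 0.03090/0.17222 = 0.1794.

Posterior probability ≈ 0.1794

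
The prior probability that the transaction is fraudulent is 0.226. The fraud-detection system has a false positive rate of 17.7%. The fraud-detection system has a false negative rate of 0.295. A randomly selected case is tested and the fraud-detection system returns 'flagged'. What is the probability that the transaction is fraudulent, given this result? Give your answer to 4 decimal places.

Let H be the event that the transaction is fraudulent. P(H) = 0.226, so P(¬H) = 0.774. With E the 'flagged' result, P(E|H) = 0.705 and P(E|¬H) = 0.177.
P(E) = 0.705·0.226 + 0.177·0.774 = 0.15933 + 0.13700 = 0.29633.
By Bayes' theorem, P(H|E) = 0.15933 / 0.29633 = 0.5377.

P(H | E) ≈ 0.5377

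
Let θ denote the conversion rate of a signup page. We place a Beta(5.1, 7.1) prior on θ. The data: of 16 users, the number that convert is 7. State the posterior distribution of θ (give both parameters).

Observing 7 successes and 9 failures updates Beta(5.1, 7.1) by adding the success and failure counts to the two shape parameters: α = 5.1+7 = 12.1, β = 7.1+9 = 16.1.

Posterior: Beta(12.1, 16.1)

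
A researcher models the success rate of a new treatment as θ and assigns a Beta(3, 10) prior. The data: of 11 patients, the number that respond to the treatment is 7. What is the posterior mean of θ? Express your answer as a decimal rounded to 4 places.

The binomial likelihood is conjugate to the Beta prior: with 7 successes and 4 failures, the posterior is Beta(3+7, 10+4) = Beta(10, 14).
Posterior mean = α/(α+β) = 10/24 = 0.4167.

Posterior mean ≈ 0.4167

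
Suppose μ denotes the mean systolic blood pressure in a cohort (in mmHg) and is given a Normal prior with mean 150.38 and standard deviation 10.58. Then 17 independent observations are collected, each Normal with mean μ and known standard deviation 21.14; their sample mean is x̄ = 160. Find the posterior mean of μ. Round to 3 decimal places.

Prior precision 1/τ₀² = 1/10.58² = 0.00893364; data precision n/σ² = 17/21.14² = 0.0380399.
Posterior precision = 0.00893364 + 0.0380399 = 0.0469735.
Posterior mean = (0.00893364·150.38 + 0.0380399·160) / 0.0469735 = 158.170.

Posterior mean ≈ 158.170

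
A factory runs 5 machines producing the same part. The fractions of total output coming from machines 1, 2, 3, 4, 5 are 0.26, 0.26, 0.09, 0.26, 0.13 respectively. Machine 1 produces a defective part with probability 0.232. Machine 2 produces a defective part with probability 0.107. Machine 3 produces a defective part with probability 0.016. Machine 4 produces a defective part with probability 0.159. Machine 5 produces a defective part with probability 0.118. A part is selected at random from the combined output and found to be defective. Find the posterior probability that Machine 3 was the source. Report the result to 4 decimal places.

Tabulate prior·likelihood by source: [1] prior 0.26, lik 0.232, product 0.06032; [2] prior 0.26, lik 0.107, product 0.02782; [3] prior 0.09, lik 0.016, product 0.001440; [4] prior 0.26, lik 0.159, product 0.04134; [5] prior 0.13, lik 0.118, product 0.01534.
Normalizing constant = 0.14626; the posterior for Machine 3 is its product over the sum, 0.001440/0.14626 = 0.0098.

Posterior probability ≈ 0.0098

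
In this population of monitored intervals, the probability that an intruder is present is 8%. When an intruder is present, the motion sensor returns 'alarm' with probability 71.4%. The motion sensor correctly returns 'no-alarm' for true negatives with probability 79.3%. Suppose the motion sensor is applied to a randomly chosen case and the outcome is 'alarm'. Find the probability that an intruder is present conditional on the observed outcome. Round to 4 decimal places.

Write H for 'an intruder is present'. Prior odds H:¬H = 0.08/0.92 = 0.086957. For the 'alarm' outcome, the likelihood ratio is 0.714/0.207 = 3.4493.
Posterior odds = 0.086957 × 3.4493 = 0.29994, so P(H|E) = 0.29994/(1+0.29994) = 0.2307.

P(H | E) ≈ 0.2307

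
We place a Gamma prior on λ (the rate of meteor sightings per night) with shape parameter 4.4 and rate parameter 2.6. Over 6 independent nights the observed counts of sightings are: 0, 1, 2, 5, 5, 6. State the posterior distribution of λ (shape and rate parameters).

Posterior: Gamma(shape=23.4, rate=8.6)

Total count ∑xᵢ = 19 over n = 6 nights.
Gamma is conjugate to the Poisson likelihood: posterior is Gamma(shape = 4.4+19 = 23.4, rate = 2.6+6 = 8.6).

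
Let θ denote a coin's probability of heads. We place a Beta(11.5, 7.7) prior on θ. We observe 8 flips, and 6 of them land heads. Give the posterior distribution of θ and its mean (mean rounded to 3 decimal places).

The binomial likelihood is conjugate to the Beta prior: with 6 successes and 2 failures, the posterior is Beta(11.5+6, 7.7+2) = Beta(17.5, 9.7).
E[θ | data] = 17.5/(17.5+9.7) = 0.643.

Posterior: Beta(17.5, 9.7); mean ≈ 0.643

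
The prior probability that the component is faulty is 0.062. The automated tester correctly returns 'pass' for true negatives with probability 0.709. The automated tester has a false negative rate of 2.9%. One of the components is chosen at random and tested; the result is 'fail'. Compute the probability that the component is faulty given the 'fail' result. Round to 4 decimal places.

P(H | E) ≈ 0.1807

Write H for 'the component is faulty'. Prior odds H:¬H = 0.062/0.938 = 0.066098. For the 'fail' outcome, the likelihood ratio is 0.971/0.291 = 3.3368.
Posterior odds = 0.066098 × 3.3368 = 0.22055, so P(H|E) = 0.22055/(1+0.22055) = 0.1807.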